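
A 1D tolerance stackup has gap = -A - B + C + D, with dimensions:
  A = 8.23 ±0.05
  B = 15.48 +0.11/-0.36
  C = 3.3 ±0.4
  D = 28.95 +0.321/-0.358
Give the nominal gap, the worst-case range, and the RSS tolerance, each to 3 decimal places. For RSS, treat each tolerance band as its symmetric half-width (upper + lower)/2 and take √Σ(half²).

Stack each dimension's contribution:
  -A: nom -8.230 → Σnom=-8.230; wc +0.050/-0.050 → slack +0.050/-0.050; half-tol=0.050, Σhalf²=0.002500
  -B: nom -15.480 → Σnom=-23.710; wc +0.360/-0.110 → slack +0.410/-0.160; half-tol=0.235, Σhalf²=0.057725
  +C: nom +3.300 → Σnom=-20.410; wc +0.400/-0.400 → slack +0.810/-0.560; half-tol=0.400, Σhalf²=0.217725
  +D: nom +28.950 → Σnom=8.540; wc +0.321/-0.358 → slack +1.131/-0.918; half-tol=0.340, Σhalf²=0.332985
Nominal = 8.540. Worst-case = [8.540 - 0.918, 8.540 + 1.131] = [7.622, 9.671]. RSS = √0.332985 = 0.577.

nominal=8.540 wc=[7.622,9.671] rss=0.577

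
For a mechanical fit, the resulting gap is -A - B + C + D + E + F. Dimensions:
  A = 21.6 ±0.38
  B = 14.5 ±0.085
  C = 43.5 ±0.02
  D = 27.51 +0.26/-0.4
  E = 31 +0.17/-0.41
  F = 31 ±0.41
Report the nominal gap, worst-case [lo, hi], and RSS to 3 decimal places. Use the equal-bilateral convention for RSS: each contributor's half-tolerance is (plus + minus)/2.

nominal=96.910 wc=[95.205,98.235] rss=0.716

Stack each dimension's contribution:
  -A: nom -21.600 → Σnom=-21.600; wc +0.380/-0.380 → slack +0.380/-0.380; half-tol=0.380, Σhalf²=0.144400
  -B: nom -14.500 → Σnom=-36.100; wc +0.085/-0.085 → slack +0.465/-0.465; half-tol=0.085, Σhalf²=0.151625
  +C: nom +43.500 → Σnom=7.400; wc +0.020/-0.020 → slack +0.485/-0.485; half-tol=0.020, Σhalf²=0.152025
  +D: nom +27.510 → Σnom=34.910; wc +0.260/-0.400 → slack +0.745/-0.885; half-tol=0.330, Σhalf²=0.260925
  +E: nom +31.000 → Σnom=65.910; wc +0.170/-0.410 → slack +0.915/-1.295; half-tol=0.290, Σhalf²=0.345025
  +F: nom +31.000 → Σnom=96.910; wc +0.410/-0.410 → slack +1.325/-1.705; half-tol=0.410, Σhalf²=0.513125
Nominal = 96.910. Worst-case = [96.910 - 1.705, 96.910 + 1.325] = [95.205, 98.235]. RSS = √0.513125 = 0.716.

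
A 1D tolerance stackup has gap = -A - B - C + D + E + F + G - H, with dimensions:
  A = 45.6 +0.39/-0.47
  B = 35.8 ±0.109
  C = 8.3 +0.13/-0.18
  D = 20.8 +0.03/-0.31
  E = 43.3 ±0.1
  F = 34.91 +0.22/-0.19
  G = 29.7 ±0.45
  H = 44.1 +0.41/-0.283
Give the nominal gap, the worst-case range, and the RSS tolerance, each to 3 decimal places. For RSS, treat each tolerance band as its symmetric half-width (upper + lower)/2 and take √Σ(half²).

nominal=-5.090 wc=[-7.179,-3.248] rss=0.790

Stack each dimension's contribution:
  -A: nom -45.600 → Σnom=-45.600; wc +0.470/-0.390 → slack +0.470/-0.390; half-tol=0.430, Σhalf²=0.184900
  -B: nom -35.800 → Σnom=-81.400; wc +0.109/-0.109 → slack +0.579/-0.499; half-tol=0.109, Σhalf²=0.196781
  -C: nom -8.300 → Σnom=-89.700; wc +0.180/-0.130 → slack +0.759/-0.629; half-tol=0.155, Σhalf²=0.220806
  +D: nom +20.800 → Σnom=-68.900; wc +0.030/-0.310 → slack +0.789/-0.939; half-tol=0.170, Σhalf²=0.249706
  +E: nom +43.300 → Σnom=-25.600; wc +0.100/-0.100 → slack +0.889/-1.039; half-tol=0.100, Σhalf²=0.259706
  +F: nom +34.910 → Σnom=9.310; wc +0.220/-0.190 → slack +1.109/-1.229; half-tol=0.205, Σhalf²=0.301731
  +G: nom +29.700 → Σnom=39.010; wc +0.450/-0.450 → slack +1.559/-1.679; half-tol=0.450, Σhalf²=0.504231
  -H: nom -44.100 → Σnom=-5.090; wc +0.283/-0.410 → slack +1.842/-2.089; half-tol=0.346, Σhalf²=0.624293
Nominal = -5.090. Worst-case = [-5.090 - 2.089, -5.090 + 1.842] = [-7.179, -3.248]. RSS = √0.624293 = 0.790.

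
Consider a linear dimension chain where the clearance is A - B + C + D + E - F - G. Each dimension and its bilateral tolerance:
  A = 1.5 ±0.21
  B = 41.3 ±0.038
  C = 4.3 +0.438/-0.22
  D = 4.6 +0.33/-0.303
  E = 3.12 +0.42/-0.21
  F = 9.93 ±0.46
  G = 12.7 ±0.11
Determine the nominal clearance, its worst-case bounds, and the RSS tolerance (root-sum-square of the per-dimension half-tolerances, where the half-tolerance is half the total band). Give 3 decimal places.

Stack each dimension's contribution:
  +A: nom +1.500 → Σnom=1.500; wc +0.210/-0.210 → slack +0.210/-0.210; half-tol=0.210, Σhalf²=0.044100
  -B: nom -41.300 → Σnom=-39.800; wc +0.038/-0.038 → slack +0.248/-0.248; half-tol=0.038, Σhalf²=0.045544
  +C: nom +4.300 → Σnom=-35.500; wc +0.438/-0.220 → slack +0.686/-0.468; half-tol=0.329, Σhalf²=0.153785
  +D: nom +4.600 → Σnom=-30.900; wc +0.330/-0.303 → slack +1.016/-0.771; half-tol=0.317, Σhalf²=0.253957
  +E: nom +3.120 → Σnom=-27.780; wc +0.420/-0.210 → slack +1.436/-0.981; half-tol=0.315, Σhalf²=0.353182
  -F: nom -9.930 → Σnom=-37.710; wc +0.460/-0.460 → slack +1.896/-1.441; half-tol=0.460, Σhalf²=0.564782
  -G: nom -12.700 → Σnom=-50.410; wc +0.110/-0.110 → slack +2.006/-1.551; half-tol=0.110, Σhalf²=0.576882
Nominal = -50.410. Worst-case = [-50.410 - 1.551, -50.410 + 2.006] = [-51.961, -48.404]. RSS = √0.576882 = 0.760.

nominal=-50.410 wc=[-51.961,-48.404] rss=0.760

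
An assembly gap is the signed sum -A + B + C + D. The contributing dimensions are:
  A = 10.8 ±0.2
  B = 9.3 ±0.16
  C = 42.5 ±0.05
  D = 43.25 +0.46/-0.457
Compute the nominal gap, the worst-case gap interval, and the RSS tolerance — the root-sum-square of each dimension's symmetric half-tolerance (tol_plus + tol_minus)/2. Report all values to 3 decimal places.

nominal=84.250 wc=[83.383,85.120] rss=0.528

Stack each dimension's contribution:
  -A: nom -10.800 → Σnom=-10.800; wc +0.200/-0.200 → slack +0.200/-0.200; half-tol=0.200, Σhalf²=0.040000
  +B: nom +9.300 → Σnom=-1.500; wc +0.160/-0.160 → slack +0.360/-0.360; half-tol=0.160, Σhalf²=0.065600
  +C: nom +42.500 → Σnom=41.000; wc +0.050/-0.050 → slack +0.410/-0.410; half-tol=0.050, Σhalf²=0.068100
  +D: nom +43.250 → Σnom=84.250; wc +0.460/-0.457 → slack +0.870/-0.867; half-tol=0.459, Σhalf²=0.278322
Nominal = 84.250. Worst-case = [84.250 - 0.867, 84.250 + 0.870] = [83.383, 85.120]. RSS = √0.278322 = 0.528.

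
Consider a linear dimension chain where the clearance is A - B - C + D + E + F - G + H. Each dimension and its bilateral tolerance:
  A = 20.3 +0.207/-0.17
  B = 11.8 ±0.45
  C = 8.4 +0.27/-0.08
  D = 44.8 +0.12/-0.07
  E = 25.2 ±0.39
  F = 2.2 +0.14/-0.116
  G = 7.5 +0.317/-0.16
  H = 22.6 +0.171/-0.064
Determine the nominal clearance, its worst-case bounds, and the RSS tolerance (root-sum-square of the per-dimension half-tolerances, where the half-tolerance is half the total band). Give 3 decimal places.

Stack each dimension's contribution:
  +A: nom +20.300 → Σnom=20.300; wc +0.207/-0.170 → slack +0.207/-0.170; half-tol=0.189, Σhalf²=0.035532
  -B: nom -11.800 → Σnom=8.500; wc +0.450/-0.450 → slack +0.657/-0.620; half-tol=0.450, Σhalf²=0.238032
  -C: nom -8.400 → Σnom=0.100; wc +0.080/-0.270 → slack +0.737/-0.890; half-tol=0.175, Σhalf²=0.268657
  +D: nom +44.800 → Σnom=44.900; wc +0.120/-0.070 → slack +0.857/-0.960; half-tol=0.095, Σhalf²=0.277682
  +E: nom +25.200 → Σnom=70.100; wc +0.390/-0.390 → slack +1.247/-1.350; half-tol=0.390, Σhalf²=0.429782
  +F: nom +2.200 → Σnom=72.300; wc +0.140/-0.116 → slack +1.387/-1.466; half-tol=0.128, Σhalf²=0.446166
  -G: nom -7.500 → Σnom=64.800; wc +0.160/-0.317 → slack +1.547/-1.783; half-tol=0.238, Σhalf²=0.503049
  +H: nom +22.600 → Σnom=87.400; wc +0.171/-0.064 → slack +1.718/-1.847; half-tol=0.118, Σhalf²=0.516855
Nominal = 87.400. Worst-case = [87.400 - 1.847, 87.400 + 1.718] = [85.553, 89.118]. RSS = √0.516855 = 0.719.

nominal=87.400 wc=[85.553,89.118] rss=0.719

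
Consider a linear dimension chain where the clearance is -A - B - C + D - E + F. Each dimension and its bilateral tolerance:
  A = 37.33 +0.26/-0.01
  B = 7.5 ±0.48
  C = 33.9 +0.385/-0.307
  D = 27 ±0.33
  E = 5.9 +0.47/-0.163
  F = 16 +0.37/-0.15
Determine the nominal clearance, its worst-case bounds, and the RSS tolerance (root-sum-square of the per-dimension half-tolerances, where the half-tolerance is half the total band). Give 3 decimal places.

nominal=-41.630 wc=[-43.705,-39.970] rss=0.803

Stack each dimension's contribution:
  -A: nom -37.330 → Σnom=-37.330; wc +0.010/-0.260 → slack +0.010/-0.260; half-tol=0.135, Σhalf²=0.018225
  -B: nom -7.500 → Σnom=-44.830; wc +0.480/-0.480 → slack +0.490/-0.740; half-tol=0.480, Σhalf²=0.248625
  -C: nom -33.900 → Σnom=-78.730; wc +0.307/-0.385 → slack +0.797/-1.125; half-tol=0.346, Σhalf²=0.368341
  +D: nom +27.000 → Σnom=-51.730; wc +0.330/-0.330 → slack +1.127/-1.455; half-tol=0.330, Σhalf²=0.477241
  -E: nom -5.900 → Σnom=-57.630; wc +0.163/-0.470 → slack +1.290/-1.925; half-tol=0.317, Σhalf²=0.577413
  +F: nom +16.000 → Σnom=-41.630; wc +0.370/-0.150 → slack +1.660/-2.075; half-tol=0.260, Σhalf²=0.645013
Nominal = -41.630. Worst-case = [-41.630 - 2.075, -41.630 + 1.660] = [-43.705, -39.970]. RSS = √0.645013 = 0.803.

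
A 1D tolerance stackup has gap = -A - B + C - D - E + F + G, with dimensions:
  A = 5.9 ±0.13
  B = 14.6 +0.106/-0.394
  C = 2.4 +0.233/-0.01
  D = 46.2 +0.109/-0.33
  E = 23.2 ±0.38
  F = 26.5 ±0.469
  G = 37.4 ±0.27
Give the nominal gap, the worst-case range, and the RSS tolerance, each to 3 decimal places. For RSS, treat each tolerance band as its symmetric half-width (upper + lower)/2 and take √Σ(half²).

Stack each dimension's contribution:
  -A: nom -5.900 → Σnom=-5.900; wc +0.130/-0.130 → slack +0.130/-0.130; half-tol=0.130, Σhalf²=0.016900
  -B: nom -14.600 → Σnom=-20.500; wc +0.394/-0.106 → slack +0.524/-0.236; half-tol=0.250, Σhalf²=0.079400
  +C: nom +2.400 → Σnom=-18.100; wc +0.233/-0.010 → slack +0.757/-0.246; half-tol=0.122, Σhalf²=0.094162
  -D: nom -46.200 → Σnom=-64.300; wc +0.330/-0.109 → slack +1.087/-0.355; half-tol=0.220, Σhalf²=0.142343
  -E: nom -23.200 → Σnom=-87.500; wc +0.380/-0.380 → slack +1.467/-0.735; half-tol=0.380, Σhalf²=0.286743
  +F: nom +26.500 → Σnom=-61.000; wc +0.469/-0.469 → slack +1.936/-1.204; half-tol=0.469, Σhalf²=0.506703
  +G: nom +37.400 → Σnom=-23.600; wc +0.270/-0.270 → slack +2.206/-1.474; half-tol=0.270, Σhalf²=0.579603
Nominal = -23.600. Worst-case = [-23.600 - 1.474, -23.600 + 2.206] = [-25.074, -21.394]. RSS = √0.579603 = 0.761.

nominal=-23.600 wc=[-25.074,-21.394] rss=0.761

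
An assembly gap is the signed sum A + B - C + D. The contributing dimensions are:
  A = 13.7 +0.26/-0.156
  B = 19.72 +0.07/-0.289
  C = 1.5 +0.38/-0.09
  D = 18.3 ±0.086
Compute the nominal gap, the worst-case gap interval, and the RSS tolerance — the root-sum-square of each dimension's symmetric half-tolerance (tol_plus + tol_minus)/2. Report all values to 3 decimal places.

nominal=50.220 wc=[49.309,50.726] rss=0.372

Stack each dimension's contribution:
  +A: nom +13.700 → Σnom=13.700; wc +0.260/-0.156 → slack +0.260/-0.156; half-tol=0.208, Σhalf²=0.043264
  +B: nom +19.720 → Σnom=33.420; wc +0.070/-0.289 → slack +0.330/-0.445; half-tol=0.179, Σhalf²=0.075484
  -C: nom -1.500 → Σnom=31.920; wc +0.090/-0.380 → slack +0.420/-0.825; half-tol=0.235, Σhalf²=0.130709
  +D: nom +18.300 → Σnom=50.220; wc +0.086/-0.086 → slack +0.506/-0.911; half-tol=0.086, Σhalf²=0.138105
Nominal = 50.220. Worst-case = [50.220 - 0.911, 50.220 + 0.506] = [49.309, 50.726]. RSS = √0.138105 = 0.372.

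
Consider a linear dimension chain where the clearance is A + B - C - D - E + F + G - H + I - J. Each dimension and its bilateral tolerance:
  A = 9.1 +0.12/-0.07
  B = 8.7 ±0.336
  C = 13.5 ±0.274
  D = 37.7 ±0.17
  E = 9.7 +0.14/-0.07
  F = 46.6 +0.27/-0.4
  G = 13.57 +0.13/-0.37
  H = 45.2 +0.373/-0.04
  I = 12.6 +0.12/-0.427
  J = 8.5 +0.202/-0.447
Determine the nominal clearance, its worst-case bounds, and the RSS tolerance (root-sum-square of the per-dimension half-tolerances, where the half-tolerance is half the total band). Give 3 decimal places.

Stack each dimension's contribution:
  +A: nom +9.100 → Σnom=9.100; wc +0.120/-0.070 → slack +0.120/-0.070; half-tol=0.095, Σhalf²=0.009025
  +B: nom +8.700 → Σnom=17.800; wc +0.336/-0.336 → slack +0.456/-0.406; half-tol=0.336, Σhalf²=0.121921
  -C: nom -13.500 → Σnom=4.300; wc +0.274/-0.274 → slack +0.730/-0.680; half-tol=0.274, Σhalf²=0.196997
  -D: nom -37.700 → Σnom=-33.400; wc +0.170/-0.170 → slack +0.900/-0.850; half-tol=0.170, Σhalf²=0.225897
  -E: nom -9.700 → Σnom=-43.100; wc +0.070/-0.140 → slack +0.970/-0.990; half-tol=0.105, Σhalf²=0.236922
  +F: nom +46.600 → Σnom=3.500; wc +0.270/-0.400 → slack +1.240/-1.390; half-tol=0.335, Σhalf²=0.349147
  +G: nom +13.570 → Σnom=17.070; wc +0.130/-0.370 → slack +1.370/-1.760; half-tol=0.250, Σhalf²=0.411647
  -H: nom -45.200 → Σnom=-28.130; wc +0.040/-0.373 → slack +1.410/-2.133; half-tol=0.206, Σhalf²=0.454289
  +I: nom +12.600 → Σnom=-15.530; wc +0.120/-0.427 → slack +1.530/-2.560; half-tol=0.273, Σhalf²=0.529092
  -J: nom -8.500 → Σnom=-24.030; wc +0.447/-0.202 → slack +1.977/-2.762; half-tol=0.325, Σhalf²=0.634392
Nominal = -24.030. Worst-case = [-24.030 - 2.762, -24.030 + 1.977] = [-26.792, -22.053]. RSS = √0.634392 = 0.796.

nominal=-24.030 wc=[-26.792,-22.053] rss=0.796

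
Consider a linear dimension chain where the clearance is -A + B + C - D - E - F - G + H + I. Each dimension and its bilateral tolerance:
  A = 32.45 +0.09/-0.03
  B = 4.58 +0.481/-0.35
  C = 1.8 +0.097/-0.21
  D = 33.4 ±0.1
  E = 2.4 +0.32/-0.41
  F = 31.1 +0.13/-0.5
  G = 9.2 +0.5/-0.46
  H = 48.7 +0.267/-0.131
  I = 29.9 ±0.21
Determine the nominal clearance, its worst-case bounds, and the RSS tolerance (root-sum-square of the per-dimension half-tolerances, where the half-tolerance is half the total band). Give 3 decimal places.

Stack each dimension's contribution:
  -A: nom -32.450 → Σnom=-32.450; wc +0.030/-0.090 → slack +0.030/-0.090; half-tol=0.060, Σhalf²=0.003600
  +B: nom +4.580 → Σnom=-27.870; wc +0.481/-0.350 → slack +0.511/-0.440; half-tol=0.415, Σhalf²=0.176240
  +C: nom +1.800 → Σnom=-26.070; wc +0.097/-0.210 → slack +0.608/-0.650; half-tol=0.153, Σhalf²=0.199802
  -D: nom -33.400 → Σnom=-59.470; wc +0.100/-0.100 → slack +0.708/-0.750; half-tol=0.100, Σhalf²=0.209803
  -E: nom -2.400 → Σnom=-61.870; wc +0.410/-0.320 → slack +1.118/-1.070; half-tol=0.365, Σhalf²=0.343027
  -F: nom -31.100 → Σnom=-92.970; wc +0.500/-0.130 → slack +1.618/-1.200; half-tol=0.315, Σhalf²=0.442252
  -G: nom -9.200 → Σnom=-102.170; wc +0.460/-0.500 → slack +2.078/-1.700; half-tol=0.480, Σhalf²=0.672652
  +H: nom +48.700 → Σnom=-53.470; wc +0.267/-0.131 → slack +2.345/-1.831; half-tol=0.199, Σhalf²=0.712253
  +I: nom +29.900 → Σnom=-23.570; wc +0.210/-0.210 → slack +2.555/-2.041; half-tol=0.210, Σhalf²=0.756354
Nominal = -23.570. Worst-case = [-23.570 - 2.041, -23.570 + 2.555] = [-25.611, -21.015]. RSS = √0.756354 = 0.870.

nominal=-23.570 wc=[-25.611,-21.015] rss=0.870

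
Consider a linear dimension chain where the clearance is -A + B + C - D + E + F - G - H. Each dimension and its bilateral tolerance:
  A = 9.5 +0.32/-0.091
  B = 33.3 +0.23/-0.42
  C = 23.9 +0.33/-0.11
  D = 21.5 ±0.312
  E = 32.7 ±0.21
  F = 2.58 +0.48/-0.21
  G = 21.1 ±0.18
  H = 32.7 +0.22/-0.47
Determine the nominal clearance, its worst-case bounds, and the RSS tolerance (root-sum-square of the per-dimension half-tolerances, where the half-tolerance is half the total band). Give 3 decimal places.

Stack each dimension's contribution:
  -A: nom -9.500 → Σnom=-9.500; wc +0.091/-0.320 → slack +0.091/-0.320; half-tol=0.206, Σhalf²=0.042230
  +B: nom +33.300 → Σnom=23.800; wc +0.230/-0.420 → slack +0.321/-0.740; half-tol=0.325, Σhalf²=0.147855
  +C: nom +23.900 → Σnom=47.700; wc +0.330/-0.110 → slack +0.651/-0.850; half-tol=0.220, Σhalf²=0.196255
  -D: nom -21.500 → Σnom=26.200; wc +0.312/-0.312 → slack +0.963/-1.162; half-tol=0.312, Σhalf²=0.293599
  +E: nom +32.700 → Σnom=58.900; wc +0.210/-0.210 → slack +1.173/-1.372; half-tol=0.210, Σhalf²=0.337699
  +F: nom +2.580 → Σnom=61.480; wc +0.480/-0.210 → slack +1.653/-1.582; half-tol=0.345, Σhalf²=0.456724
  -G: nom -21.100 → Σnom=40.380; wc +0.180/-0.180 → slack +1.833/-1.762; half-tol=0.180, Σhalf²=0.489124
  -H: nom -32.700 → Σnom=7.680; wc +0.470/-0.220 → slack +2.303/-1.982; half-tol=0.345, Σhalf²=0.608149
Nominal = 7.680. Worst-case = [7.680 - 1.982, 7.680 + 2.303] = [5.698, 9.983]. RSS = √0.608149 = 0.780.

nominal=7.680 wc=[5.698,9.983] rss=0.780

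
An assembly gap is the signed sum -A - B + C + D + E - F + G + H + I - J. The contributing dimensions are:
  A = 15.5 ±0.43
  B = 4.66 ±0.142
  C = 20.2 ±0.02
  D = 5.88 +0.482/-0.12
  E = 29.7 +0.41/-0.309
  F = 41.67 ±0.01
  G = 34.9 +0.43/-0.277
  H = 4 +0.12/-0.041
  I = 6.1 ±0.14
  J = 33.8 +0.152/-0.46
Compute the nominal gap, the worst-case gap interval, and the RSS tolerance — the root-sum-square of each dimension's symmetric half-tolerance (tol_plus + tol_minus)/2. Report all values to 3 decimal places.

Stack each dimension's contribution:
  -A: nom -15.500 → Σnom=-15.500; wc +0.430/-0.430 → slack +0.430/-0.430; half-tol=0.430, Σhalf²=0.184900
  -B: nom -4.660 → Σnom=-20.160; wc +0.142/-0.142 → slack +0.572/-0.572; half-tol=0.142, Σhalf²=0.205064
  +C: nom +20.200 → Σnom=0.040; wc +0.020/-0.020 → slack +0.592/-0.592; half-tol=0.020, Σhalf²=0.205464
  +D: nom +5.880 → Σnom=5.920; wc +0.482/-0.120 → slack +1.074/-0.712; half-tol=0.301, Σhalf²=0.296065
  +E: nom +29.700 → Σnom=35.620; wc +0.410/-0.309 → slack +1.484/-1.021; half-tol=0.359, Σhalf²=0.425305
  -F: nom -41.670 → Σnom=-6.050; wc +0.010/-0.010 → slack +1.494/-1.031; half-tol=0.010, Σhalf²=0.425405
  +G: nom +34.900 → Σnom=28.850; wc +0.430/-0.277 → slack +1.924/-1.308; half-tol=0.354, Σhalf²=0.550368
  +H: nom +4.000 → Σnom=32.850; wc +0.120/-0.041 → slack +2.044/-1.349; half-tol=0.081, Σhalf²=0.556848
  +I: nom +6.100 → Σnom=38.950; wc +0.140/-0.140 → slack +2.184/-1.489; half-tol=0.140, Σhalf²=0.576448
  -J: nom -33.800 → Σnom=5.150; wc +0.460/-0.152 → slack +2.644/-1.641; half-tol=0.306, Σhalf²=0.670084
Nominal = 5.150. Worst-case = [5.150 - 1.641, 5.150 + 2.644] = [3.509, 7.794]. RSS = √0.670084 = 0.819.

nominal=5.150 wc=[3.509,7.794] rss=0.819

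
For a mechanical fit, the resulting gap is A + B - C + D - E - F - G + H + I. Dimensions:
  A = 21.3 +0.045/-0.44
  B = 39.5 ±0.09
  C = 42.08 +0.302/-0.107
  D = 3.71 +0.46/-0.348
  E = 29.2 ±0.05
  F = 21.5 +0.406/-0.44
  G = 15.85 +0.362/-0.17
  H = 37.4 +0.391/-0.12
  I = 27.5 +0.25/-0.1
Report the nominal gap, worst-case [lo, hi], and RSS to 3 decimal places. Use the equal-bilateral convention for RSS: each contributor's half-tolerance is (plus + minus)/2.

Stack each dimension's contribution:
  +A: nom +21.300 → Σnom=21.300; wc +0.045/-0.440 → slack +0.045/-0.440; half-tol=0.242, Σhalf²=0.058806
  +B: nom +39.500 → Σnom=60.800; wc +0.090/-0.090 → slack +0.135/-0.530; half-tol=0.090, Σhalf²=0.066906
  -C: nom -42.080 → Σnom=18.720; wc +0.107/-0.302 → slack +0.242/-0.832; half-tol=0.204, Σhalf²=0.108727
  +D: nom +3.710 → Σnom=22.430; wc +0.460/-0.348 → slack +0.702/-1.180; half-tol=0.404, Σhalf²=0.271943
  -E: nom -29.200 → Σnom=-6.770; wc +0.050/-0.050 → slack +0.752/-1.230; half-tol=0.050, Σhalf²=0.274443
  -F: nom -21.500 → Σnom=-28.270; wc +0.440/-0.406 → slack +1.192/-1.636; half-tol=0.423, Σhalf²=0.453372
  -G: nom -15.850 → Σnom=-44.120; wc +0.170/-0.362 → slack +1.362/-1.998; half-tol=0.266, Σhalf²=0.524128
  +H: nom +37.400 → Σnom=-6.720; wc +0.391/-0.120 → slack +1.753/-2.118; half-tol=0.256, Σhalf²=0.589408
  +I: nom +27.500 → Σnom=20.780; wc +0.250/-0.100 → slack +2.003/-2.218; half-tol=0.175, Σhalf²=0.620033
Nominal = 20.780. Worst-case = [20.780 - 2.218, 20.780 + 2.003] = [18.562, 22.783]. RSS = √0.620033 = 0.787.

nominal=20.780 wc=[18.562,22.783] rss=0.787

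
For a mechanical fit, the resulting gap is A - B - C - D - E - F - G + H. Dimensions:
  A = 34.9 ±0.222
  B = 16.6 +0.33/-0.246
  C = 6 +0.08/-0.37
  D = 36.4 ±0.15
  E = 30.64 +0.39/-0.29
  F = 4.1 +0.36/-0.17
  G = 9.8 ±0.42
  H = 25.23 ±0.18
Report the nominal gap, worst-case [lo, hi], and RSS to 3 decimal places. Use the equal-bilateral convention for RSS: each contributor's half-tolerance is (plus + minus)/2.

Stack each dimension's contribution:
  +A: nom +34.900 → Σnom=34.900; wc +0.222/-0.222 → slack +0.222/-0.222; half-tol=0.222, Σhalf²=0.049284
  -B: nom -16.600 → Σnom=18.300; wc +0.246/-0.330 → slack +0.468/-0.552; half-tol=0.288, Σhalf²=0.132228
  -C: nom -6.000 → Σnom=12.300; wc +0.370/-0.080 → slack +0.838/-0.632; half-tol=0.225, Σhalf²=0.182853
  -D: nom -36.400 → Σnom=-24.100; wc +0.150/-0.150 → slack +0.988/-0.782; half-tol=0.150, Σhalf²=0.205353
  -E: nom -30.640 → Σnom=-54.740; wc +0.290/-0.390 → slack +1.278/-1.172; half-tol=0.340, Σhalf²=0.320953
  -F: nom -4.100 → Σnom=-58.840; wc +0.170/-0.360 → slack +1.448/-1.532; half-tol=0.265, Σhalf²=0.391178
  -G: nom -9.800 → Σnom=-68.640; wc +0.420/-0.420 → slack +1.868/-1.952; half-tol=0.420, Σhalf²=0.567578
  +H: nom +25.230 → Σnom=-43.410; wc +0.180/-0.180 → slack +2.048/-2.132; half-tol=0.180, Σhalf²=0.599978
Nominal = -43.410. Worst-case = [-43.410 - 2.132, -43.410 + 2.048] = [-45.542, -41.362]. RSS = √0.599978 = 0.775.

nominal=-43.410 wc=[-45.542,-41.362] rss=0.775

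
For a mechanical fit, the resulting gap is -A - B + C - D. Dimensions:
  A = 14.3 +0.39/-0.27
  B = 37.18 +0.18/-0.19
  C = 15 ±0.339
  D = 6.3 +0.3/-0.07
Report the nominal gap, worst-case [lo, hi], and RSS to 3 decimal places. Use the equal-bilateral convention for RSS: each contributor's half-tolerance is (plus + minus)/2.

nominal=-42.780 wc=[-43.989,-41.911] rss=0.541

Stack each dimension's contribution:
  -A: nom -14.300 → Σnom=-14.300; wc +0.270/-0.390 → slack +0.270/-0.390; half-tol=0.330, Σhalf²=0.108900
  -B: nom -37.180 → Σnom=-51.480; wc +0.190/-0.180 → slack +0.460/-0.570; half-tol=0.185, Σhalf²=0.143125
  +C: nom +15.000 → Σnom=-36.480; wc +0.339/-0.339 → slack +0.799/-0.909; half-tol=0.339, Σhalf²=0.258046
  -D: nom -6.300 → Σnom=-42.780; wc +0.070/-0.300 → slack +0.869/-1.209; half-tol=0.185, Σhalf²=0.292271
Nominal = -42.780. Worst-case = [-42.780 - 1.209, -42.780 + 0.869] = [-43.989, -41.911]. RSS = √0.292271 = 0.541.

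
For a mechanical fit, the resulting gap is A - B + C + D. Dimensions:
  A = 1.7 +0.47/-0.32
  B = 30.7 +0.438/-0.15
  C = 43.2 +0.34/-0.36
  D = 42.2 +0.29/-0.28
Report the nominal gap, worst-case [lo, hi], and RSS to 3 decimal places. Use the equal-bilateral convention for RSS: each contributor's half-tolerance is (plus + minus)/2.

Stack each dimension's contribution:
  +A: nom +1.700 → Σnom=1.700; wc +0.470/-0.320 → slack +0.470/-0.320; half-tol=0.395, Σhalf²=0.156025
  -B: nom -30.700 → Σnom=-29.000; wc +0.150/-0.438 → slack +0.620/-0.758; half-tol=0.294, Σhalf²=0.242461
  +C: nom +43.200 → Σnom=14.200; wc +0.340/-0.360 → slack +0.960/-1.118; half-tol=0.350, Σhalf²=0.364961
  +D: nom +42.200 → Σnom=56.400; wc +0.290/-0.280 → slack +1.250/-1.398; half-tol=0.285, Σhalf²=0.446186
Nominal = 56.400. Worst-case = [56.400 - 1.398, 56.400 + 1.250] = [55.002, 57.650]. RSS = √0.446186 = 0.668.

nominal=56.400 wc=[55.002,57.650] rss=0.668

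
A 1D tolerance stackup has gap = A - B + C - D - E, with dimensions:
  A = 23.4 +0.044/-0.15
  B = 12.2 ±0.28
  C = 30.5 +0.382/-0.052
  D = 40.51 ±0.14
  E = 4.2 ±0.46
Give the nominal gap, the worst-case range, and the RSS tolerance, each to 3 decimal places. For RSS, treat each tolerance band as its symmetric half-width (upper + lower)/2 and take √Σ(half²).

nominal=-3.010 wc=[-4.092,-1.704] rss=0.605

Stack each dimension's contribution:
  +A: nom +23.400 → Σnom=23.400; wc +0.044/-0.150 → slack +0.044/-0.150; half-tol=0.097, Σhalf²=0.009409
  -B: nom -12.200 → Σnom=11.200; wc +0.280/-0.280 → slack +0.324/-0.430; half-tol=0.280, Σhalf²=0.087809
  +C: nom +30.500 → Σnom=41.700; wc +0.382/-0.052 → slack +0.706/-0.482; half-tol=0.217, Σhalf²=0.134898
  -D: nom -40.510 → Σnom=1.190; wc +0.140/-0.140 → slack +0.846/-0.622; half-tol=0.140, Σhalf²=0.154498
  -E: nom -4.200 → Σnom=-3.010; wc +0.460/-0.460 → slack +1.306/-1.082; half-tol=0.460, Σhalf²=0.366098
Nominal = -3.010. Worst-case = [-3.010 - 1.082, -3.010 + 1.306] = [-4.092, -1.704]. RSS = √0.366098 = 0.605.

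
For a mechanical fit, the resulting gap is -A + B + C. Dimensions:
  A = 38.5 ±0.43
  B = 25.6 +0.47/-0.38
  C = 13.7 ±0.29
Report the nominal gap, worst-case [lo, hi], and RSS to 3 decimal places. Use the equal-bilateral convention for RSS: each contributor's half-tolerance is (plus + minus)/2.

Stack each dimension's contribution:
  -A: nom -38.500 → Σnom=-38.500; wc +0.430/-0.430 → slack +0.430/-0.430; half-tol=0.430, Σhalf²=0.184900
  +B: nom +25.600 → Σnom=-12.900; wc +0.470/-0.380 → slack +0.900/-0.810; half-tol=0.425, Σhalf²=0.365525
  +C: nom +13.700 → Σnom=0.800; wc +0.290/-0.290 → slack +1.190/-1.100; half-tol=0.290, Σhalf²=0.449625
Nominal = 0.800. Worst-case = [0.800 - 1.100, 0.800 + 1.190] = [-0.300, 1.990]. RSS = √0.449625 = 0.671.

nominal=0.800 wc=[-0.300,1.990] rss=0.671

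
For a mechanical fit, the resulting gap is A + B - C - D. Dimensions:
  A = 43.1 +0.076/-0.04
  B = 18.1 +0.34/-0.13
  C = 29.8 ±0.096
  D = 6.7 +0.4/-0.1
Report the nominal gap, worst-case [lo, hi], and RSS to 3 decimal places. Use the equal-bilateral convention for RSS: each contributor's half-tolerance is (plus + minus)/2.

Stack each dimension's contribution:
  +A: nom +43.100 → Σnom=43.100; wc +0.076/-0.040 → slack +0.076/-0.040; half-tol=0.058, Σhalf²=0.003364
  +B: nom +18.100 → Σnom=61.200; wc +0.340/-0.130 → slack +0.416/-0.170; half-tol=0.235, Σhalf²=0.058589
  -C: nom -29.800 → Σnom=31.400; wc +0.096/-0.096 → slack +0.512/-0.266; half-tol=0.096, Σhalf²=0.067805
  -D: nom -6.700 → Σnom=24.700; wc +0.100/-0.400 → slack +0.612/-0.666; half-tol=0.250, Σhalf²=0.130305
Nominal = 24.700. Worst-case = [24.700 - 0.666, 24.700 + 0.612] = [24.034, 25.312]. RSS = √0.130305 = 0.361.

nominal=24.700 wc=[24.034,25.312] rss=0.361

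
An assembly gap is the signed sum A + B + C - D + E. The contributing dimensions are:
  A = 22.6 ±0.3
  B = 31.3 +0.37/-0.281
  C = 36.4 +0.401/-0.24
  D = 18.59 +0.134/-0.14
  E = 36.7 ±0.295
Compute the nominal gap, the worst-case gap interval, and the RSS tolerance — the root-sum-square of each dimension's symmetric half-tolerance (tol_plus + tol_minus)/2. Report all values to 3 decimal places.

Stack each dimension's contribution:
  +A: nom +22.600 → Σnom=22.600; wc +0.300/-0.300 → slack +0.300/-0.300; half-tol=0.300, Σhalf²=0.090000
  +B: nom +31.300 → Σnom=53.900; wc +0.370/-0.281 → slack +0.670/-0.581; half-tol=0.326, Σhalf²=0.195950
  +C: nom +36.400 → Σnom=90.300; wc +0.401/-0.240 → slack +1.071/-0.821; half-tol=0.321, Σhalf²=0.298671
  -D: nom -18.590 → Σnom=71.710; wc +0.140/-0.134 → slack +1.211/-0.955; half-tol=0.137, Σhalf²=0.317439
  +E: nom +36.700 → Σnom=108.410; wc +0.295/-0.295 → slack +1.506/-1.250; half-tol=0.295, Σhalf²=0.404465
Nominal = 108.410. Worst-case = [108.410 - 1.250, 108.410 + 1.506] = [107.160, 109.916]. RSS = √0.404465 = 0.636.

nominal=108.410 wc=[107.160,109.916] rss=0.636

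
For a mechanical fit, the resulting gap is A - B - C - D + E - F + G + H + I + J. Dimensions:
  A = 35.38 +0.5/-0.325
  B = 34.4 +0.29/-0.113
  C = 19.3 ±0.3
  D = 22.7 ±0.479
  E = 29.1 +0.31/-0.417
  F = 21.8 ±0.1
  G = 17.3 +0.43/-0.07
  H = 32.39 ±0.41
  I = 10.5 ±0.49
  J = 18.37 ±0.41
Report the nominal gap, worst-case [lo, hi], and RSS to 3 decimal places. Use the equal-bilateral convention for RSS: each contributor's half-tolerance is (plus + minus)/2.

nominal=44.840 wc=[41.549,48.382] rss=1.145

Stack each dimension's contribution:
  +A: nom +35.380 → Σnom=35.380; wc +0.500/-0.325 → slack +0.500/-0.325; half-tol=0.412, Σhalf²=0.170156
  -B: nom -34.400 → Σnom=0.980; wc +0.113/-0.290 → slack +0.613/-0.615; half-tol=0.201, Σhalf²=0.210758
  -C: nom -19.300 → Σnom=-18.320; wc +0.300/-0.300 → slack +0.913/-0.915; half-tol=0.300, Σhalf²=0.300758
  -D: nom -22.700 → Σnom=-41.020; wc +0.479/-0.479 → slack +1.392/-1.394; half-tol=0.479, Σhalf²=0.530199
  +E: nom +29.100 → Σnom=-11.920; wc +0.310/-0.417 → slack +1.702/-1.811; half-tol=0.363, Σhalf²=0.662332
  -F: nom -21.800 → Σnom=-33.720; wc +0.100/-0.100 → slack +1.802/-1.911; half-tol=0.100, Σhalf²=0.672332
  +G: nom +17.300 → Σnom=-16.420; wc +0.430/-0.070 → slack +2.232/-1.981; half-tol=0.250, Σhalf²=0.734832
  +H: nom +32.390 → Σnom=15.970; wc +0.410/-0.410 → slack +2.642/-2.391; half-tol=0.410, Σhalf²=0.902932
  +I: nom +10.500 → Σnom=26.470; wc +0.490/-0.490 → slack +3.132/-2.881; half-tol=0.490, Σhalf²=1.143032
  +J: nom +18.370 → Σnom=44.840; wc +0.410/-0.410 → slack +3.542/-3.291; half-tol=0.410, Σhalf²=1.311132
Nominal = 44.840. Worst-case = [44.840 - 3.291, 44.840 + 3.542] = [41.549, 48.382]. RSS = √1.311132 = 1.145.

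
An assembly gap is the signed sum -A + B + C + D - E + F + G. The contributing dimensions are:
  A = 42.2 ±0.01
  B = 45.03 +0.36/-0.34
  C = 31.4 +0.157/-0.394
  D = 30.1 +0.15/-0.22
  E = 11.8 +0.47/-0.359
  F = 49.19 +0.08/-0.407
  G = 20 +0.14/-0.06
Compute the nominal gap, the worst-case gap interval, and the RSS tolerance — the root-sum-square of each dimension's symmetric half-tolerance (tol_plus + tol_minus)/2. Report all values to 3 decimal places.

Stack each dimension's contribution:
  -A: nom -42.200 → Σnom=-42.200; wc +0.010/-0.010 → slack +0.010/-0.010; half-tol=0.010, Σhalf²=0.000100
  +B: nom +45.030 → Σnom=2.830; wc +0.360/-0.340 → slack +0.370/-0.350; half-tol=0.350, Σhalf²=0.122600
  +C: nom +31.400 → Σnom=34.230; wc +0.157/-0.394 → slack +0.527/-0.744; half-tol=0.276, Σhalf²=0.198500
  +D: nom +30.100 → Σnom=64.330; wc +0.150/-0.220 → slack +0.677/-0.964; half-tol=0.185, Σhalf²=0.232725
  -E: nom -11.800 → Σnom=52.530; wc +0.359/-0.470 → slack +1.036/-1.434; half-tol=0.414, Σhalf²=0.404535
  +F: nom +49.190 → Σnom=101.720; wc +0.080/-0.407 → slack +1.116/-1.841; half-tol=0.243, Σhalf²=0.463828
  +G: nom +20.000 → Σnom=121.720; wc +0.140/-0.060 → slack +1.256/-1.901; half-tol=0.100, Σhalf²=0.473828
Nominal = 121.720. Worst-case = [121.720 - 1.901, 121.720 + 1.256] = [119.819, 122.976]. RSS = √0.473828 = 0.688.

nominal=121.720 wc=[119.819,122.976] rss=0.688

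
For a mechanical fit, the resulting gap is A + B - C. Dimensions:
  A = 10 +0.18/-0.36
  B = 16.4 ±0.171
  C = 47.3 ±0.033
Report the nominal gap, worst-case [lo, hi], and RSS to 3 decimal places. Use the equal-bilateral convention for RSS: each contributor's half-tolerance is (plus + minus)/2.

nominal=-20.900 wc=[-21.464,-20.516] rss=0.321

Stack each dimension's contribution:
  +A: nom +10.000 → Σnom=10.000; wc +0.180/-0.360 → slack +0.180/-0.360; half-tol=0.270, Σhalf²=0.072900
  +B: nom +16.400 → Σnom=26.400; wc +0.171/-0.171 → slack +0.351/-0.531; half-tol=0.171, Σhalf²=0.102141
  -C: nom -47.300 → Σnom=-20.900; wc +0.033/-0.033 → slack +0.384/-0.564; half-tol=0.033, Σhalf²=0.103230
Nominal = -20.900. Worst-case = [-20.900 - 0.564, -20.900 + 0.384] = [-21.464, -20.516]. RSS = √0.103230 = 0.321.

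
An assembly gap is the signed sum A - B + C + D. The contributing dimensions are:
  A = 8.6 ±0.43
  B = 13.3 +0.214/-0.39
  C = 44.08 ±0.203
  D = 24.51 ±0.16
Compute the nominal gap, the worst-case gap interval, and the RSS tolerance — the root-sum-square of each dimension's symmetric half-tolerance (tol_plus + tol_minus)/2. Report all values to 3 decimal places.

nominal=63.890 wc=[62.883,65.073] rss=0.586

Stack each dimension's contribution:
  +A: nom +8.600 → Σnom=8.600; wc +0.430/-0.430 → slack +0.430/-0.430; half-tol=0.430, Σhalf²=0.184900
  -B: nom -13.300 → Σnom=-4.700; wc +0.390/-0.214 → slack +0.820/-0.644; half-tol=0.302, Σhalf²=0.276104
  +C: nom +44.080 → Σnom=39.380; wc +0.203/-0.203 → slack +1.023/-0.847; half-tol=0.203, Σhalf²=0.317313
  +D: nom +24.510 → Σnom=63.890; wc +0.160/-0.160 → slack +1.183/-1.007; half-tol=0.160, Σhalf²=0.342913
Nominal = 63.890. Worst-case = [63.890 - 1.007, 63.890 + 1.183] = [62.883, 65.073]. RSS = √0.342913 = 0.586.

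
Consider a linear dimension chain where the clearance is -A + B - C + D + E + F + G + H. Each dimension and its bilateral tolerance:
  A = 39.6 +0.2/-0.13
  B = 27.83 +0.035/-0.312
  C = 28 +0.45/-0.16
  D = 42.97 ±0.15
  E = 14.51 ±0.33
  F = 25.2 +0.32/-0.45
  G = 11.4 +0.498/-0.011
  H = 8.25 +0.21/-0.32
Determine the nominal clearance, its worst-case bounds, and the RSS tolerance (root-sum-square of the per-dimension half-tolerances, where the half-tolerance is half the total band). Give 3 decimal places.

nominal=62.560 wc=[60.337,64.393] rss=0.752

Stack each dimension's contribution:
  -A: nom -39.600 → Σnom=-39.600; wc +0.130/-0.200 → slack +0.130/-0.200; half-tol=0.165, Σhalf²=0.027225
  +B: nom +27.830 → Σnom=-11.770; wc +0.035/-0.312 → slack +0.165/-0.512; half-tol=0.173, Σhalf²=0.057327
  -C: nom -28.000 → Σnom=-39.770; wc +0.160/-0.450 → slack +0.325/-0.962; half-tol=0.305, Σhalf²=0.150352
  +D: nom +42.970 → Σnom=3.200; wc +0.150/-0.150 → slack +0.475/-1.112; half-tol=0.150, Σhalf²=0.172852
  +E: nom +14.510 → Σnom=17.710; wc +0.330/-0.330 → slack +0.805/-1.442; half-tol=0.330, Σhalf²=0.281752
  +F: nom +25.200 → Σnom=42.910; wc +0.320/-0.450 → slack +1.125/-1.892; half-tol=0.385, Σhalf²=0.429977
  +G: nom +11.400 → Σnom=54.310; wc +0.498/-0.011 → slack +1.623/-1.903; half-tol=0.255, Σhalf²=0.494748
  +H: nom +8.250 → Σnom=62.560; wc +0.210/-0.320 → slack +1.833/-2.223; half-tol=0.265, Σhalf²=0.564972
Nominal = 62.560. Worst-case = [62.560 - 2.223, 62.560 + 1.833] = [60.337, 64.393]. RSS = √0.564972 = 0.752.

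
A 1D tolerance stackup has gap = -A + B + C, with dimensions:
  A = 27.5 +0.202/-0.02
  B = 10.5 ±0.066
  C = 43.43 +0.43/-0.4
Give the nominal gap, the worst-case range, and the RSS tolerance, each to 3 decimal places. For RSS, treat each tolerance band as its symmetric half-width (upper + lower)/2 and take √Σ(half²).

Stack each dimension's contribution:
  -A: nom -27.500 → Σnom=-27.500; wc +0.020/-0.202 → slack +0.020/-0.202; half-tol=0.111, Σhalf²=0.012321
  +B: nom +10.500 → Σnom=-17.000; wc +0.066/-0.066 → slack +0.086/-0.268; half-tol=0.066, Σhalf²=0.016677
  +C: nom +43.430 → Σnom=26.430; wc +0.430/-0.400 → slack +0.516/-0.668; half-tol=0.415, Σhalf²=0.188902
Nominal = 26.430. Worst-case = [26.430 - 0.668, 26.430 + 0.516] = [25.762, 26.946]. RSS = √0.188902 = 0.435.

nominal=26.430 wc=[25.762,26.946] rss=0.435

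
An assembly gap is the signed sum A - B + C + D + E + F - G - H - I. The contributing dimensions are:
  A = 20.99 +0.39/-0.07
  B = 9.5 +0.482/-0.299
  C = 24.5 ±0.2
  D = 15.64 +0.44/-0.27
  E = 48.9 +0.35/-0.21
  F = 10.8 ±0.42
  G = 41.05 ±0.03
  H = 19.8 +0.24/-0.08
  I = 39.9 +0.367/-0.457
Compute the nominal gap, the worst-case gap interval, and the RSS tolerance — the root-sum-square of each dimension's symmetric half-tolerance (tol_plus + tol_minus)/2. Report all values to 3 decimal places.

nominal=10.580 wc=[8.291,13.246] rss=0.907

Stack each dimension's contribution:
  +A: nom +20.990 → Σnom=20.990; wc +0.390/-0.070 → slack +0.390/-0.070; half-tol=0.230, Σhalf²=0.052900
  -B: nom -9.500 → Σnom=11.490; wc +0.299/-0.482 → slack +0.689/-0.552; half-tol=0.390, Σhalf²=0.205390
  +C: nom +24.500 → Σnom=35.990; wc +0.200/-0.200 → slack +0.889/-0.752; half-tol=0.200, Σhalf²=0.245390
  +D: nom +15.640 → Σnom=51.630; wc +0.440/-0.270 → slack +1.329/-1.022; half-tol=0.355, Σhalf²=0.371415
  +E: nom +48.900 → Σnom=100.530; wc +0.350/-0.210 → slack +1.679/-1.232; half-tol=0.280, Σhalf²=0.449815
  +F: nom +10.800 → Σnom=111.330; wc +0.420/-0.420 → slack +2.099/-1.652; half-tol=0.420, Σhalf²=0.626215
  -G: nom -41.050 → Σnom=70.280; wc +0.030/-0.030 → slack +2.129/-1.682; half-tol=0.030, Σhalf²=0.627115
  -H: nom -19.800 → Σnom=50.480; wc +0.080/-0.240 → slack +2.209/-1.922; half-tol=0.160, Σhalf²=0.652715
  -I: nom -39.900 → Σnom=10.580; wc +0.457/-0.367 → slack +2.666/-2.289; half-tol=0.412, Σhalf²=0.822459
Nominal = 10.580. Worst-case = [10.580 - 2.289, 10.580 + 2.666] = [8.291, 13.246]. RSS = √0.822459 = 0.907.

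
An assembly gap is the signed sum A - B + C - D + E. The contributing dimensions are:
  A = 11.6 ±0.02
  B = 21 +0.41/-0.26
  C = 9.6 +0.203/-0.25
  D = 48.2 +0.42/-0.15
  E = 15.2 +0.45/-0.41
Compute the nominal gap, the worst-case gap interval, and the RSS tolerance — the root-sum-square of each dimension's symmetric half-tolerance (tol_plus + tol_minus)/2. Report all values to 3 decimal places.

Stack each dimension's contribution:
  +A: nom +11.600 → Σnom=11.600; wc +0.020/-0.020 → slack +0.020/-0.020; half-tol=0.020, Σhalf²=0.000400
  -B: nom -21.000 → Σnom=-9.400; wc +0.260/-0.410 → slack +0.280/-0.430; half-tol=0.335, Σhalf²=0.112625
  +C: nom +9.600 → Σnom=0.200; wc +0.203/-0.250 → slack +0.483/-0.680; half-tol=0.227, Σhalf²=0.163927
  -D: nom -48.200 → Σnom=-48.000; wc +0.150/-0.420 → slack +0.633/-1.100; half-tol=0.285, Σhalf²=0.245152
  +E: nom +15.200 → Σnom=-32.800; wc +0.450/-0.410 → slack +1.083/-1.510; half-tol=0.430, Σhalf²=0.430052
Nominal = -32.800. Worst-case = [-32.800 - 1.510, -32.800 + 1.083] = [-34.310, -31.717]. RSS = √0.430052 = 0.656.

nominal=-32.800 wc=[-34.310,-31.717] rss=0.656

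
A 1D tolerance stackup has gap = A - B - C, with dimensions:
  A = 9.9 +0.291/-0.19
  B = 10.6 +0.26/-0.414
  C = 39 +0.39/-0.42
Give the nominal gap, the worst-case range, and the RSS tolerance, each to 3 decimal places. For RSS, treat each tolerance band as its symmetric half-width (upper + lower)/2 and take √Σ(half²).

Stack each dimension's contribution:
  +A: nom +9.900 → Σnom=9.900; wc +0.291/-0.190 → slack +0.291/-0.190; half-tol=0.240, Σhalf²=0.057840
  -B: nom -10.600 → Σnom=-0.700; wc +0.414/-0.260 → slack +0.705/-0.450; half-tol=0.337, Σhalf²=0.171409
  -C: nom -39.000 → Σnom=-39.700; wc +0.420/-0.390 → slack +1.125/-0.840; half-tol=0.405, Σhalf²=0.335434
Nominal = -39.700. Worst-case = [-39.700 - 0.840, -39.700 + 1.125] = [-40.540, -38.575]. RSS = √0.335434 = 0.579.

nominal=-39.700 wc=[-40.540,-38.575] rss=0.579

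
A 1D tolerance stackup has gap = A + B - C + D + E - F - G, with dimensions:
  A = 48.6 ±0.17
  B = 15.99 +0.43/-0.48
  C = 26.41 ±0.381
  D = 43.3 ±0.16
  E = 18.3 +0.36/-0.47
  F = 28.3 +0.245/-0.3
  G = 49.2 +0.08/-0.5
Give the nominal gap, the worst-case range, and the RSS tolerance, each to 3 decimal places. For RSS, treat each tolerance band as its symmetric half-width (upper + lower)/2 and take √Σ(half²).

nominal=22.280 wc=[20.294,24.581] rss=0.859

Stack each dimension's contribution:
  +A: nom +48.600 → Σnom=48.600; wc +0.170/-0.170 → slack +0.170/-0.170; half-tol=0.170, Σhalf²=0.028900
  +B: nom +15.990 → Σnom=64.590; wc +0.430/-0.480 → slack +0.600/-0.650; half-tol=0.455, Σhalf²=0.235925
  -C: nom -26.410 → Σnom=38.180; wc +0.381/-0.381 → slack +0.981/-1.031; half-tol=0.381, Σhalf²=0.381086
  +D: nom +43.300 → Σnom=81.480; wc +0.160/-0.160 → slack +1.141/-1.191; half-tol=0.160, Σhalf²=0.406686
  +E: nom +18.300 → Σnom=99.780; wc +0.360/-0.470 → slack +1.501/-1.661; half-tol=0.415, Σhalf²=0.578911
  -F: nom -28.300 → Σnom=71.480; wc +0.300/-0.245 → slack +1.801/-1.906; half-tol=0.272, Σhalf²=0.653167
  -G: nom -49.200 → Σnom=22.280; wc +0.500/-0.080 → slack +2.301/-1.986; half-tol=0.290, Σhalf²=0.737267
Nominal = 22.280. Worst-case = [22.280 - 1.986, 22.280 + 2.301] = [20.294, 24.581]. RSS = √0.737267 = 0.859.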